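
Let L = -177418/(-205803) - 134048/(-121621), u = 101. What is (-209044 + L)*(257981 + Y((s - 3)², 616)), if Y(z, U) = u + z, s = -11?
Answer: -1351391901574853383900/25029966663 ≈ -5.3991e+10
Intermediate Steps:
L = 49165235122/25029966663 (L = -177418*(-1/205803) - 134048*(-1/121621) = 177418/205803 + 134048/121621 = 49165235122/25029966663 ≈ 1.9643)
Y(z, U) = 101 + z
(-209044 + L)*(257981 + Y((s - 3)², 616)) = (-209044 + 49165235122/25029966663)*(257981 + (101 + (-11 - 3)²)) = -5232315185865050*(257981 + (101 + (-14)²))/25029966663 = -5232315185865050*(257981 + (101 + 196))/25029966663 = -5232315185865050*(257981 + 297)/25029966663 = -5232315185865050/25029966663*258278 = -1351391901574853383900/25029966663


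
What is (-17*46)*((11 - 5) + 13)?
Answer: -14858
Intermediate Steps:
(-17*46)*((11 - 5) + 13) = -782*(6 + 13) = -782*19 = -14858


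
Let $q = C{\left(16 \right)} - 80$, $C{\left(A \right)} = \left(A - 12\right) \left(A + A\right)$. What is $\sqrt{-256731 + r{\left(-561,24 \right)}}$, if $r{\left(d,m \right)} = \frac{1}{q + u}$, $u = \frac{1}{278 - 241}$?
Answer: $\frac{5 i \sqrt{32427474326}}{1777} \approx 506.69 i$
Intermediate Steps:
$u = \frac{1}{37} \approx 0.027027$
$C{\left(A \right)} = 2 A \left(-12 + A\right)$ ($C{\left(A \right)} = \left(-12 + A\right) 2 A = 2 A \left(-12 + A\right)$)
$q = 48$ ($q = 2 \cdot 16 \left(-12 + 16\right) - 80 = 2 \cdot 16 \cdot 4 - 80 = 128 - 80 = 48$)
$r{\left(d,m \right)} = \frac{37}{1777}$ ($r{\left(d,m \right)} = \frac{1}{48 + \frac{1}{37}} = \frac{1}{\frac{1777}{37}} = \frac{37}{1777}$)
$\sqrt{-256731 + r{\left(-561,24 \right)}} = \sqrt{-256731 + \frac{37}{1777}} = \sqrt{- \frac{456210950}{1777}} = \frac{5 i \sqrt{32427474326}}{1777}$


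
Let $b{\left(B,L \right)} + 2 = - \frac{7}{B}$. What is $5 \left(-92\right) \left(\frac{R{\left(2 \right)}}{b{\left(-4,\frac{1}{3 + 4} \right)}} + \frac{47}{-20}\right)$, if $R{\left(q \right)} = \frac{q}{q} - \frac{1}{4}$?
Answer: $2461$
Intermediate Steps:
$R{\left(q \right)} = \frac{3}{4}$ ($R{\left(q \right)} = 1 - \frac{1}{4} = \frac{3}{4}$)
$b{\left(B,L \right)} = -2 - \frac{7}{B}$
$5 \left(-92\right) \left(\frac{R{\left(2 \right)}}{b{\left(-4,\frac{1}{3 + 4} \right)}} + \frac{47}{-20}\right) = 5 \left(-92\right) \left(\frac{3}{4 \left(-2 - \frac{7}{-4}\right)} + \frac{47}{-20}\right) = - 460 \left(\frac{3}{4 \left(-2 - - \frac{7}{4}\right)} + 47 \left(- \frac{1}{20}\right)\right) = - 460 \left(\frac{3}{4 \left(-2 + \frac{7}{4}\right)} - \frac{47}{20}\right) = - 460 \left(\frac{3}{4 \left(- \frac{1}{4}\right)} - \frac{47}{20}\right) = - 460 \left(\frac{3}{4} \left(-4\right) - \frac{47}{20}\right) = - 460 \left(-3 - \frac{47}{20}\right) = \left(-460\right) \left(- \frac{107}{20}\right) = 2461$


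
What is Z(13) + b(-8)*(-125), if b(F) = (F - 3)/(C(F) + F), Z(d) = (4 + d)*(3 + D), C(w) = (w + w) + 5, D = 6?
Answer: 1532/19 ≈ 80.632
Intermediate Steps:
C(w) = 5 + 2*w (C(w) = 2*w + 5 = 5 + 2*w)
Z(d) = 36 + 9*d (Z(d) = (4 + d)*(3 + 6) = (4 + d)*9 = 36 + 9*d)
b(F) = (-3 + F)/(5 + 3*F) (b(F) = (F - 3)/((5 + 2*F) + F) = (-3 + F)/(5 + 3*F))
Z(13) + b(-8)*(-125) = (36 + 9*13) + ((-3 - 8)/(5 + 3*(-8)))*(-125) = (36 + 117) + (-11/(5 - 24))*(-125) = 153 + (-11/(-19))*(-125) = 153 - 1/19*(-11)*(-125) = 153 + (11/19)*(-125) = 153 - 1375/19 = 1532/19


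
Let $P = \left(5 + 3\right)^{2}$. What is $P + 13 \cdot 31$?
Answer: $467$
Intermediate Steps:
$P = 64$ ($P = 8^{2} = 64$)
$P + 13 \cdot 31 = 64 + 13 \cdot 31 = 64 + 403 = 467$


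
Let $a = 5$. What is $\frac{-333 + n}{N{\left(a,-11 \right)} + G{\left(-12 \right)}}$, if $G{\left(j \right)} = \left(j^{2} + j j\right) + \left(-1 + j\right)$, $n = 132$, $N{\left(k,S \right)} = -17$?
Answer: $- \frac{67}{86} \approx -0.77907$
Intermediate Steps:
$G{\left(j \right)} = -1 + j + 2 j^{2}$ ($G{\left(j \right)} = \left(j^{2} + j^{2}\right) + \left(-1 + j\right) = 2 j^{2} + \left(-1 + j\right) = -1 + j + 2 j^{2}$)
$\frac{-333 + n}{N{\left(a,-11 \right)} + G{\left(-12 \right)}} = \frac{-333 + 132}{-17 - \left(13 - 288\right)} = - \frac{201}{-17 - -275} = - \frac{201}{-17 + 275} = - \frac{201}{258} = \left(-201\right) \frac{1}{258} = - \frac{67}{86}$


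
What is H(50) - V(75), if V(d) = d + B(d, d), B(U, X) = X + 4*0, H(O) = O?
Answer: -100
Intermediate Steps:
B(U, X) = X (B(U, X) = X + 0 = X)
V(d) = 2*d (V(d) = d + d = 2*d)
H(50) - V(75) = 50 - 2*75 = 50 - 1*150 = 50 - 150 = -100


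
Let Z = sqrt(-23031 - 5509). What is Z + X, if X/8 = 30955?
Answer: 247640 + 2*I*sqrt(7135) ≈ 2.4764e+5 + 168.94*I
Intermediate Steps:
X = 247640 (X = 8*30955 = 247640)
Z = 2*I*sqrt(7135) (Z = sqrt(-28540) = 2*I*sqrt(7135) ≈ 168.94*I)
Z + X = 2*I*sqrt(7135) + 247640 = 247640 + 2*I*sqrt(7135)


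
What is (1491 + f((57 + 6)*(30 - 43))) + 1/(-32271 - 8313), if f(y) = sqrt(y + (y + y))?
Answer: 60510743/40584 + 3*I*sqrt(273) ≈ 1491.0 + 49.568*I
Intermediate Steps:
f(y) = sqrt(3)*sqrt(y) (f(y) = sqrt(y + 2*y) = sqrt(3*y) = sqrt(3)*sqrt(y))
(1491 + f((57 + 6)*(30 - 43))) + 1/(-32271 - 8313) = (1491 + sqrt(3)*sqrt((57 + 6)*(30 - 43))) + 1/(-32271 - 8313) = (1491 + sqrt(3)*sqrt(63*(-13))) + 1/(-40584) = (1491 + sqrt(3)*sqrt(-819)) - 1/40584 = (1491 + sqrt(3)*(3*I*sqrt(91))) - 1/40584 = (1491 + 3*I*sqrt(273)) - 1/40584 = 60510743/40584 + 3*I*sqrt(273)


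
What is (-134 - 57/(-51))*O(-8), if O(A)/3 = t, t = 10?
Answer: -67770/17 ≈ -3986.5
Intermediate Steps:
O(A) = 30 (O(A) = 3*10 = 30)
(-134 - 57/(-51))*O(-8) = (-134 - 57/(-51))*30 = (-134 - 57*(-1/51))*30 = (-134 + 19/17)*30 = -2259/17*30 = -67770/17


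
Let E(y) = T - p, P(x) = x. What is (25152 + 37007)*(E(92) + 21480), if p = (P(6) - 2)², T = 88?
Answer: 1339650768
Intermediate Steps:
p = 16 (p = (6 - 2)² = 4² = 16)
E(y) = 72 (E(y) = 88 - 1*16 = 88 - 16 = 72)
(25152 + 37007)*(E(92) + 21480) = (25152 + 37007)*(72 + 21480) = 62159*21552 = 1339650768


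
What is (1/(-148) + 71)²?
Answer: 110397049/21904 ≈ 5040.0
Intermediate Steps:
(1/(-148) + 71)² = (-1/148 + 71)² = (10507/148)² = 110397049/21904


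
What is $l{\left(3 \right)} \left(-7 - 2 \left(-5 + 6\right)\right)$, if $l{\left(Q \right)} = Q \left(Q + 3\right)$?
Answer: $-162$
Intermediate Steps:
$l{\left(Q \right)} = Q \left(3 + Q\right)$
$l{\left(3 \right)} \left(-7 - 2 \left(-5 + 6\right)\right) = 3 \left(3 + 3\right) \left(-7 - 2 \left(-5 + 6\right)\right) = 3 \cdot 6 \left(-7 - 2\right) = 18 \left(-7 - 2\right) = 18 \left(-9\right) = -162$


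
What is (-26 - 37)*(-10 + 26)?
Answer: -1008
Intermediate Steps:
(-26 - 37)*(-10 + 26) = -63*16 = -1008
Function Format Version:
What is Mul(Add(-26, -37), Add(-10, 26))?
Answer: -1008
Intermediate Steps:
Mul(Add(-26, -37), Add(-10, 26)) = Mul(-63, 16) = -1008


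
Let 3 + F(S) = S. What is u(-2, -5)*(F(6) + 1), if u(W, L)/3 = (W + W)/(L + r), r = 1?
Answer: 12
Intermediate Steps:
u(W, L) = 6*W/(1 + L) (u(W, L) = 3*((W + W)/(L + 1)) = 3*((2*W)/(1 + L)) = 3*(2*W/(1 + L)) = 6*W/(1 + L))
F(S) = -3 + S
u(-2, -5)*(F(6) + 1) = (6*(-2)/(1 - 5))*((-3 + 6) + 1) = (6*(-2)/(-4))*(3 + 1) = (6*(-2)*(-1/4))*4 = 3*4 = 12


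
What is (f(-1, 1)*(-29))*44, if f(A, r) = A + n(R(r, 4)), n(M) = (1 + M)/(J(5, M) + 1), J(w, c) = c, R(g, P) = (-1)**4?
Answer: 0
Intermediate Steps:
R(g, P) = 1
n(M) = 1 (n(M) = (1 + M)/(M + 1) = (1 + M)/(1 + M) = 1)
f(A, r) = 1 + A (f(A, r) = A + 1 = 1 + A)
(f(-1, 1)*(-29))*44 = ((1 - 1)*(-29))*44 = (0*(-29))*44 = 0*44 = 0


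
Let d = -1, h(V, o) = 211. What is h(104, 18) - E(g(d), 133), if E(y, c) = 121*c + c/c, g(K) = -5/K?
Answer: -15883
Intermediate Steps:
E(y, c) = 1 + 121*c (E(y, c) = 121*c + 1 = 1 + 121*c)
h(104, 18) - E(g(d), 133) = 211 - (1 + 121*133) = 211 - (1 + 16093) = 211 - 1*16094 = 211 - 16094 = -15883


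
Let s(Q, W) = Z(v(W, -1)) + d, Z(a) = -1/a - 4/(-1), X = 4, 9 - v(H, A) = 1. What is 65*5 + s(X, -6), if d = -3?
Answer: 2607/8 ≈ 325.88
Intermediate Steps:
v(H, A) = 8 (v(H, A) = 9 - 1*1 = 9 - 1 = 8)
Z(a) = 4 - 1/a (Z(a) = -1/a - 4*(-1) = -1/a + 4 = 4 - 1/a)
s(Q, W) = 7/8 (s(Q, W) = (4 - 1/8) - 3 = (4 - 1*⅛) - 3 = (4 - ⅛) - 3 = 31/8 - 3 = 7/8)
65*5 + s(X, -6) = 65*5 + 7/8 = 325 + 7/8 = 2607/8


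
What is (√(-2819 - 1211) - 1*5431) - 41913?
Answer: -47344 + I*√4030 ≈ -47344.0 + 63.482*I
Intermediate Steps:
(√(-2819 - 1211) - 1*5431) - 41913 = (√(-4030) - 5431) - 41913 = (I*√4030 - 5431) - 41913 = (-5431 + I*√4030) - 41913 = -47344 + I*√4030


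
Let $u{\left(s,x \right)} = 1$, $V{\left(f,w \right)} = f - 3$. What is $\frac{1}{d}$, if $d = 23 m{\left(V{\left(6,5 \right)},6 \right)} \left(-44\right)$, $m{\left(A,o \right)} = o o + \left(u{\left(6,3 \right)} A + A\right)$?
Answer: $- \frac{1}{42504} \approx -2.3527 \cdot 10^{-5}$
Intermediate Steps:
$V{\left(f,w \right)} = -3 + f$ ($V{\left(f,w \right)} = f - 3 = -3 + f$)
$m{\left(A,o \right)} = o^{2} + 2 A$ ($m{\left(A,o \right)} = o o + \left(1 A + A\right) = o^{2} + \left(A + A\right) = o^{2} + 2 A$)
$d = -42504$ ($d = 23 \left(6^{2} + 2 \left(-3 + 6\right)\right) \left(-44\right) = 23 \left(36 + 2 \cdot 3\right) \left(-44\right) = 23 \left(36 + 6\right) \left(-44\right) = 23 \cdot 42 \left(-44\right) = 966 \left(-44\right) = -42504$)
$\frac{1}{d} = \frac{1}{-42504} = - \frac{1}{42504}$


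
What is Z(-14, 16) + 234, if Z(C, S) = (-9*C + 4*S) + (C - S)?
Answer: 394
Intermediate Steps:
Z(C, S) = -8*C + 3*S
Z(-14, 16) + 234 = (-8*(-14) + 3*16) + 234 = (112 + 48) + 234 = 160 + 234 = 394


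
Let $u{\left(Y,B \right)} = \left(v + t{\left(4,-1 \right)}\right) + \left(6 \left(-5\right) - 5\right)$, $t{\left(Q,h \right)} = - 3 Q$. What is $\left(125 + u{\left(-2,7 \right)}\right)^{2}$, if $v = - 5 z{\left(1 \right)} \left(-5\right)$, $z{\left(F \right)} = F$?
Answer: $10609$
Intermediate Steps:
$v = 25$ ($v = \left(-5\right) 1 \left(-5\right) = \left(-5\right) \left(-5\right) = 25$)
$u{\left(Y,B \right)} = -22$ ($u{\left(Y,B \right)} = \left(25 - 12\right) + \left(6 \left(-5\right) - 5\right) = \left(25 - 12\right) - 35 = 13 - 35 = -22$)
$\left(125 + u{\left(-2,7 \right)}\right)^{2} = \left(125 - 22\right)^{2} = 103^{2} = 10609$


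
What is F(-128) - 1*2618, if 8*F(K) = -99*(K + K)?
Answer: 550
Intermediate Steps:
F(K) = -99*K/4 (F(K) = (-99*(K + K))/8 = (-198*K)/8 = -99*K/4)
F(-128) - 1*2618 = -99/4*(-128) - 1*2618 = 3168 - 2618 = 550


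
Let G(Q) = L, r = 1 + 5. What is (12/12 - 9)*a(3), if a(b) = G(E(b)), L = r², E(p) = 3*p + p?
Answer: -288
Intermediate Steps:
E(p) = 4*p
r = 6
L = 36 (L = 6² = 36)
G(Q) = 36
a(b) = 36
(12/12 - 9)*a(3) = (12/12 - 9)*36 = (12*(1/12) - 9)*36 = (1 - 9)*36 = -8*36 = -288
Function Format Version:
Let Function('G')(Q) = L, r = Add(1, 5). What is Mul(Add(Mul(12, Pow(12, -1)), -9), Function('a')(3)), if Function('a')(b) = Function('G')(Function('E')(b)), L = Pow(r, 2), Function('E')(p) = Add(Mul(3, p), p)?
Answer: -288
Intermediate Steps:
Function('E')(p) = Mul(4, p)
r = 6
L = 36 (L = Pow(6, 2) = 36)
Function('G')(Q) = 36
Function('a')(b) = 36
Mul(Add(Mul(12, Pow(12, -1)), -9), Function('a')(3)) = Mul(Add(Mul(12, Pow(12, -1)), -9), 36) = Mul(Add(Mul(12, Rational(1, 12)), -9), 36) = Mul(Add(1, -9), 36) = Mul(-8, 36) = -288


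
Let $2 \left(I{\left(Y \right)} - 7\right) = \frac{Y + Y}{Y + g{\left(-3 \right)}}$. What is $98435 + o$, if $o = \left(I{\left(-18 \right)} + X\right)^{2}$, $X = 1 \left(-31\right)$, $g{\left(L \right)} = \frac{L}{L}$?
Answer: $\frac{28599815}{289} \approx 98961.0$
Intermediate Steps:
$g{\left(L \right)} = 1$
$X = -31$
$I{\left(Y \right)} = 7 + \frac{Y}{1 + Y}$ ($I{\left(Y \right)} = 7 + \frac{\left(Y + Y\right) \frac{1}{Y + 1}}{2} = 7 + \frac{2 Y \frac{1}{1 + Y}}{2} = 7 + \frac{Y}{1 + Y}$)
$o = \frac{152100}{289}$ ($o = \left(\frac{7 + 8 \left(-18\right)}{1 - 18} - 31\right)^{2} = \left(\frac{7 - 144}{-17} - 31\right)^{2} = \left(\left(- \frac{1}{17}\right) \left(-137\right) - 31\right)^{2} = \left(\frac{137}{17} - 31\right)^{2} = \left(- \frac{390}{17}\right)^{2} = \frac{152100}{289} \approx 526.3$)
$98435 + o = 98435 + \frac{152100}{289} = \frac{28599815}{289}$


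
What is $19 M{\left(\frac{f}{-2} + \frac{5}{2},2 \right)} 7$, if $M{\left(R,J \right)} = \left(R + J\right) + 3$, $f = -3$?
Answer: $1197$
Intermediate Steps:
$M{\left(R,J \right)} = 3 + J + R$ ($M{\left(R,J \right)} = \left(J + R\right) + 3 = 3 + J + R$)
$19 M{\left(\frac{f}{-2} + \frac{5}{2},2 \right)} 7 = 19 \left(3 + 2 + \left(- \frac{3}{-2} + \frac{5}{2}\right)\right) 7 = 19 \left(3 + 2 + \left(\left(-3\right) \left(- \frac{1}{2}\right) + 5 \cdot \frac{1}{2}\right)\right) 7 = 19 \left(3 + 2 + \left(\frac{3}{2} + \frac{5}{2}\right)\right) 7 = 19 \left(3 + 2 + 4\right) 7 = 19 \cdot 9 \cdot 7 = 171 \cdot 7 = 1197$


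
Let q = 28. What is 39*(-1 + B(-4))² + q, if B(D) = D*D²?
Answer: 164803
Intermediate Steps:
B(D) = D³
39*(-1 + B(-4))² + q = 39*(-1 + (-4)³)² + 28 = 39*(-1 - 64)² + 28 = 39*(-65)² + 28 = 39*4225 + 28 = 164775 + 28 = 164803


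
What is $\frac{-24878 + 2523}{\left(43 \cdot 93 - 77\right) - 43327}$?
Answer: $\frac{4471}{7881} \approx 0.56731$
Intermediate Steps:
$\frac{-24878 + 2523}{\left(43 \cdot 93 - 77\right) - 43327} = - \frac{22355}{\left(3999 - 77\right) - 43327} = - \frac{22355}{3922 - 43327} = - \frac{22355}{-39405} = \left(-22355\right) \left(- \frac{1}{39405}\right) = \frac{4471}{7881}$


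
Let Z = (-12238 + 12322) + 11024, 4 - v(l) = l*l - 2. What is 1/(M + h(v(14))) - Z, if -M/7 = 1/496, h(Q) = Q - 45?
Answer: -1294826732/116567 ≈ -11108.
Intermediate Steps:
v(l) = 6 - l² (v(l) = 4 - (l*l - 2) = 4 - (l² - 2) = 4 - (-2 + l²) = 4 + (2 - l²) = 6 - l²)
h(Q) = -45 + Q
M = -7/496 ≈ -0.014113
Z = 11108 (Z = 84 + 11024 = 11108)
1/(M + h(v(14))) - Z = 1/(-7/496 + (-45 + (6 - 1*14²))) - 1*11108 = 1/(-7/496 + (-45 + (6 - 1*196))) - 11108 = 1/(-7/496 + (-45 + (6 - 196))) - 11108 = 1/(-7/496 + (-45 - 190)) - 11108 = 1/(-7/496 - 235) - 11108 = 1/(-116567/496) - 11108 = -496/116567 - 11108 = -1294826732/116567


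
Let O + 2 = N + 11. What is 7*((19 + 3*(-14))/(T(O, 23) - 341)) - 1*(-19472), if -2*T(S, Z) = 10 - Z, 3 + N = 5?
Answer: 13027090/669 ≈ 19472.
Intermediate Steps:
N = 2 (N = -3 + 5 = 2)
O = 11 (O = -2 + (2 + 11) = -2 + 13 = 11)
T(S, Z) = -5 + Z/2 (T(S, Z) = -(10 - Z)/2 = -5 + Z/2)
7*((19 + 3*(-14))/(T(O, 23) - 341)) - 1*(-19472) = 7*((19 + 3*(-14))/((-5 + (½)*23) - 341)) - 1*(-19472) = 7*((19 - 42)/((-5 + 23/2) - 341)) + 19472 = 7*(-23/(13/2 - 341)) + 19472 = 7*(-23/(-669/2)) + 19472 = 7*(-23*(-2/669)) + 19472 = 7*(46/669) + 19472 = 322/669 + 19472 = 13027090/669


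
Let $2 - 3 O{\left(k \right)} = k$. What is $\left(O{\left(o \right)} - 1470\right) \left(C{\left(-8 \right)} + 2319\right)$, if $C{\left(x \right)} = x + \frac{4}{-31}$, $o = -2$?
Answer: $- \frac{105210874}{31} \approx -3.3939 \cdot 10^{6}$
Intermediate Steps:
$O{\left(k \right)} = \frac{2}{3} - \frac{k}{3}$
$C{\left(x \right)} = - \frac{4}{31} + x$ ($C{\left(x \right)} = x + 4 \left(- \frac{1}{31}\right) = x - \frac{4}{31} = - \frac{4}{31} + x$)
$\left(O{\left(o \right)} - 1470\right) \left(C{\left(-8 \right)} + 2319\right) = \left(\left(\frac{2}{3} - - \frac{2}{3}\right) - 1470\right) \left(\left(- \frac{4}{31} - 8\right) + 2319\right) = \left(\left(\frac{2}{3} + \frac{2}{3}\right) - 1470\right) \left(- \frac{252}{31} + 2319\right) = \left(\frac{4}{3} - 1470\right) \frac{71637}{31} = \left(- \frac{4406}{3}\right) \frac{71637}{31} = - \frac{105210874}{31}$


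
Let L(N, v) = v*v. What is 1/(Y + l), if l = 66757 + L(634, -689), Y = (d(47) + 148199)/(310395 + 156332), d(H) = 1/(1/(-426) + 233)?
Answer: 46325921839/25084482215326611 ≈ 1.8468e-6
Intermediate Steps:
L(N, v) = v²
d(H) = 426/99257 (d(H) = 1/(-1/426 + 233) = 1/(99257/426) = 426/99257)
Y = 14709788569/46325921839 (Y = (426/99257 + 148199)/(310395 + 156332) = (14709788569/99257)/466727 = (14709788569/99257)*(1/466727) = 14709788569/46325921839 ≈ 0.31753)
l = 541478 (l = 66757 + (-689)² = 66757 + 474721 = 541478)
1/(Y + l) = 1/(14709788569/46325921839 + 541478) = 1/(25084482215326611/46325921839) = 46325921839/25084482215326611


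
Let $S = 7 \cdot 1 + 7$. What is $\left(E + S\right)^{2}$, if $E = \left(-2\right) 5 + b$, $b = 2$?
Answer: $36$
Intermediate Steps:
$E = -8$ ($E = \left(-2\right) 5 + 2 = -10 + 2 = -8$)
$S = 14$ ($S = 7 + 7 = 14$)
$\left(E + S\right)^{2} = \left(-8 + 14\right)^{2} = 6^{2} = 36$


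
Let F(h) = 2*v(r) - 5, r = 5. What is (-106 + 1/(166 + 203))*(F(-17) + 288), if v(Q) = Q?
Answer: -11460109/369 ≈ -31057.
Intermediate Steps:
F(h) = 5 (F(h) = 2*5 - 5 = 10 - 5 = 5)
(-106 + 1/(166 + 203))*(F(-17) + 288) = (-106 + 1/(166 + 203))*(5 + 288) = (-106 + 1/369)*293 = -39113/369*293 = -11460109/369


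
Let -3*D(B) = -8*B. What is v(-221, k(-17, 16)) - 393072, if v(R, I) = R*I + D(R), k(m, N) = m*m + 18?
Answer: -1384525/3 ≈ -4.6151e+5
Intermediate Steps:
D(B) = 8*B/3 (D(B) = -(-8)*B/3 = 8*B/3)
k(m, N) = 18 + m² (k(m, N) = m² + 18 = 18 + m²)
v(R, I) = 8*R/3 + I*R (v(R, I) = R*I + 8*R/3 = I*R + 8*R/3 = 8*R/3 + I*R)
v(-221, k(-17, 16)) - 393072 = (⅓)*(-221)*(8 + 3*(18 + (-17)²)) - 393072 = (⅓)*(-221)*(8 + 3*(18 + 289)) - 393072 = (⅓)*(-221)*(8 + 3*307) - 393072 = (⅓)*(-221)*(8 + 921) - 393072 = (⅓)*(-221)*929 - 393072 = -205309/3 - 393072 = -1384525/3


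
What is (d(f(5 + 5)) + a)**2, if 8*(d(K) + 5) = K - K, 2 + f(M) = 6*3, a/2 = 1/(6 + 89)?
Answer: 223729/9025 ≈ 24.790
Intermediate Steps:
a = 2/95 (a = 2/(6 + 89) = 2/95 ≈ 0.021053)
f(M) = 16 (f(M) = -2 + 6*3 = -2 + 18 = 16)
d(K) = -5 (d(K) = -5 + (K - K)/8 = -5 + (1/8)*0 = -5 + 0 = -5)
(d(f(5 + 5)) + a)**2 = (-5 + 2/95)**2 = (-473/95)**2 = 223729/9025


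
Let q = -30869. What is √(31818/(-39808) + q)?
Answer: I*√191088502835/2488 ≈ 175.7*I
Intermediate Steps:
√(31818/(-39808) + q) = √(31818/(-39808) - 30869) = √(31818*(-1/39808) - 30869) = √(-15909/19904 - 30869) = √(-614432485/19904) = I*√191088502835/2488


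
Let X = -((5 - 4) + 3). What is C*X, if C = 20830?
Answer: -83320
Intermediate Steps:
X = -4 (X = -(1 + 3) = -1*4 = -4)
C*X = 20830*(-4) = -83320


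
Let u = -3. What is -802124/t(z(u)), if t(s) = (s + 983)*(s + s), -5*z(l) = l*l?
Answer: 5013275/22077 ≈ 227.08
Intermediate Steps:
z(l) = -l**2/5 (z(l) = -l*l/5 = -l**2/5)
t(s) = 2*s*(983 + s) (t(s) = (983 + s)*(2*s) = 2*s*(983 + s))
-802124/t(z(u)) = -802124*(-5/(18*(983 - 1/5*(-3)**2))) = -802124*(-5/(18*(983 - 1/5*9))) = -802124*(-5/(18*(983 - 9/5))) = -802124/(2*(-9/5)*(4906/5)) = -802124/(-88308/25) = -802124*(-25/88308) = 5013275/22077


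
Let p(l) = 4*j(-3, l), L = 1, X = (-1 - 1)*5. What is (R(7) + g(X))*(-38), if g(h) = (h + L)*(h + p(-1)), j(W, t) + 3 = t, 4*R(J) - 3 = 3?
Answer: -8949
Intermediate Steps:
R(J) = 3/2 (R(J) = ¾ + (¼)*3 = ¾ + ¾ = 3/2)
X = -10 (X = -2*5 = -10)
j(W, t) = -3 + t
p(l) = -12 + 4*l (p(l) = 4*(-3 + l) = -12 + 4*l)
g(h) = (1 + h)*(-16 + h) (g(h) = (h + 1)*(h + (-12 + 4*(-1))) = (1 + h)*(h + (-12 - 4)) = (1 + h)*(h - 16) = (1 + h)*(-16 + h))
(R(7) + g(X))*(-38) = (3/2 + (-16 + (-10)² - 15*(-10)))*(-38) = (3/2 + (-16 + 100 + 150))*(-38) = (3/2 + 234)*(-38) = (471/2)*(-38) = -8949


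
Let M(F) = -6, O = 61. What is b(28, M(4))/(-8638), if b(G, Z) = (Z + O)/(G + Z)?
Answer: -5/17276 ≈ -0.00028942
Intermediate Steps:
b(G, Z) = (61 + Z)/(G + Z) (b(G, Z) = (Z + 61)/(G + Z) = (61 + Z)/(G + Z))
b(28, M(4))/(-8638) = ((61 - 6)/(28 - 6))/(-8638) = (55/22)*(-1/8638) = ((1/22)*55)*(-1/8638) = (5/2)*(-1/8638) = -5/17276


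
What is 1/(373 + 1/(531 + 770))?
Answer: 1301/485274 ≈ 0.0026810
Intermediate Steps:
1/(373 + 1/(531 + 770)) = 1/(373 + 1/1301) = 1/(485274/1301) = 1301/485274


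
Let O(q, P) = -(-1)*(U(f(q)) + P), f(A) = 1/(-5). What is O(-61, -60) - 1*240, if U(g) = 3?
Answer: -297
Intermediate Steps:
f(A) = -⅕
O(q, P) = 3 + P (O(q, P) = -(-1)*(3 + P) = -(-3 - P) = 3 + P)
O(-61, -60) - 1*240 = (3 - 60) - 1*240 = -57 - 240 = -297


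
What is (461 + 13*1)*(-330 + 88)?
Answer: -114708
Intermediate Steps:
(461 + 13*1)*(-330 + 88) = (461 + 13)*(-242) = 474*(-242) = -114708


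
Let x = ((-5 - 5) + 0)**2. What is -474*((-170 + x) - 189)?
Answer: 122766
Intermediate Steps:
x = 100 (x = (-10 + 0)**2 = (-10)**2 = 100)
-474*((-170 + x) - 189) = -474*((-170 + 100) - 189) = -474*(-70 - 189) = -474*(-259) = 122766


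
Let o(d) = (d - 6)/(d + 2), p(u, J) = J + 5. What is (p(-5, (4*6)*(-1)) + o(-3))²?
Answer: 100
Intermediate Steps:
p(u, J) = 5 + J
o(d) = (-6 + d)/(2 + d)
(p(-5, (4*6)*(-1)) + o(-3))² = ((5 + (4*6)*(-1)) + (-6 - 3)/(2 - 3))² = ((5 + 24*(-1)) - 9/(-1))² = ((5 - 24) - 1*(-9))² = (-19 + 9)² = (-10)² = 100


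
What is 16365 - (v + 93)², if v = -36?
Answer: 13116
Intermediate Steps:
16365 - (v + 93)² = 16365 - (-36 + 93)² = 16365 - 1*57² = 16365 - 1*3249 = 16365 - 3249 = 13116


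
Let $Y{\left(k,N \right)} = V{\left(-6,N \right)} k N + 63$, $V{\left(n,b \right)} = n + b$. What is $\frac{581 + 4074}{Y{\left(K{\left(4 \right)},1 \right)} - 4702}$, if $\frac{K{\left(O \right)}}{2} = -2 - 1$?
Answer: $- \frac{4655}{4609} \approx -1.01$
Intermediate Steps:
$K{\left(O \right)} = -6$ ($K{\left(O \right)} = 2 \left(-2 - 1\right) = 2 \left(-3\right) = -6$)
$V{\left(n,b \right)} = b + n$
$Y{\left(k,N \right)} = 63 + N k \left(-6 + N\right)$ ($Y{\left(k,N \right)} = \left(N - 6\right) k N + 63 = \left(-6 + N\right) k N + 63 = k \left(-6 + N\right) N + 63 = N k \left(-6 + N\right) + 63 = 63 + N k \left(-6 + N\right)$)
$\frac{581 + 4074}{Y{\left(K{\left(4 \right)},1 \right)} - 4702} = \frac{581 + 4074}{\left(63 + 1 \left(-6\right) \left(-6 + 1\right)\right) - 4702} = \frac{4655}{\left(63 + 1 \left(-6\right) \left(-5\right)\right) - 4702} = \frac{4655}{\left(63 + 30\right) - 4702} = \frac{4655}{93 - 4702} = \frac{4655}{-4609} = 4655 \left(- \frac{1}{4609}\right) = - \frac{4655}{4609}$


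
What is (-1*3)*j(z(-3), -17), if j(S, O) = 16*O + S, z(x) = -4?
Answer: 828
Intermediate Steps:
j(S, O) = S + 16*O
(-1*3)*j(z(-3), -17) = (-1*3)*(-4 + 16*(-17)) = -3*(-4 - 272) = -3*(-276) = 828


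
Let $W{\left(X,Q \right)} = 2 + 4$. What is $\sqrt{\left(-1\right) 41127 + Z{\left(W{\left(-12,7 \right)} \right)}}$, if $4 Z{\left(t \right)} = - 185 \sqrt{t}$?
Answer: $\frac{\sqrt{-164508 - 185 \sqrt{6}}}{2} \approx 203.08 i$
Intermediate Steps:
$W{\left(X,Q \right)} = 6$
$Z{\left(t \right)} = - \frac{185 \sqrt{t}}{4}$ ($Z{\left(t \right)} = \frac{\left(-185\right) \sqrt{t}}{4} = - \frac{185 \sqrt{t}}{4}$)
$\sqrt{\left(-1\right) 41127 + Z{\left(W{\left(-12,7 \right)} \right)}} = \sqrt{\left(-1\right) 41127 - \frac{185 \sqrt{6}}{4}} = \sqrt{-41127 - \frac{185 \sqrt{6}}{4}}$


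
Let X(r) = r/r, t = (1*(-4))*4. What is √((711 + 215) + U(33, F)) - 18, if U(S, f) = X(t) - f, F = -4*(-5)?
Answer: -18 + √907 ≈ 12.116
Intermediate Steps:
t = -16 (t = -4*4 = -16)
X(r) = 1
F = 20
U(S, f) = 1 - f
√((711 + 215) + U(33, F)) - 18 = √((711 + 215) + (1 - 1*20)) - 18 = √(926 + (1 - 20)) - 18 = √(926 - 19) - 18 = √907 - 18 = -18 + √907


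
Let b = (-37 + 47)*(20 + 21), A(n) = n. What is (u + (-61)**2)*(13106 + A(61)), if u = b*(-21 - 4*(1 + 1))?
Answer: -107561223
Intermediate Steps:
b = 410 (b = 10*41 = 410)
u = -11890 (u = 410*(-21 - 4*(1 + 1)) = 410*(-21 - 4*2) = 410*(-21 - 8) = 410*(-29) = -11890)
(u + (-61)**2)*(13106 + A(61)) = (-11890 + (-61)**2)*(13106 + 61) = (-11890 + 3721)*13167 = -8169*13167 = -107561223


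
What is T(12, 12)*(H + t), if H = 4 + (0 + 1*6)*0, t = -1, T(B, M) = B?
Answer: 36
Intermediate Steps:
H = 4 (H = 4 + (0 + 6)*0 = 4 + 6*0 = 4 + 0 = 4)
T(12, 12)*(H + t) = 12*(4 - 1) = 12*3 = 36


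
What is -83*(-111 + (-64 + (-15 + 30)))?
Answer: 13280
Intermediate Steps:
-83*(-111 + (-64 + (-15 + 30))) = -83*(-111 + (-64 + 15)) = -83*(-111 - 49) = -83*(-160) = 13280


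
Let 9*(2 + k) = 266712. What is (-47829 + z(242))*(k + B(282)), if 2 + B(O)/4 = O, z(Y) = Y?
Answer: -4390281446/3 ≈ -1.4634e+9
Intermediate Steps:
k = 88898/3 (k = -2 + (1/9)*266712 = -2 + 88904/3 = 88898/3 ≈ 29633.)
B(O) = -8 + 4*O
(-47829 + z(242))*(k + B(282)) = (-47829 + 242)*(88898/3 + (-8 + 4*282)) = -47587*(88898/3 + (-8 + 1128)) = -47587*(88898/3 + 1120) = -47587*92258/3 = -4390281446/3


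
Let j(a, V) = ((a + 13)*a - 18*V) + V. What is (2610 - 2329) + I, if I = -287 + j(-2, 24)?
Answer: -436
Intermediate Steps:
j(a, V) = -17*V + a*(13 + a) (j(a, V) = ((13 + a)*a - 18*V) + V = (a*(13 + a) - 18*V) + V = (-18*V + a*(13 + a)) + V = -17*V + a*(13 + a))
I = -717 (I = -287 + ((-2)² - 17*24 + 13*(-2)) = -287 + (4 - 408 - 26) = -287 - 430 = -717)
(2610 - 2329) + I = (2610 - 2329) - 717 = 281 - 717 = -436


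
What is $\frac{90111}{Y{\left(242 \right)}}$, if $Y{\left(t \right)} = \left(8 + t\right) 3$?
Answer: $\frac{30037}{250} \approx 120.15$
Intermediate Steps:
$Y{\left(t \right)} = 24 + 3 t$
$\frac{90111}{Y{\left(242 \right)}} = \frac{90111}{24 + 3 \cdot 242} = \frac{90111}{24 + 726} = \frac{90111}{750} = 90111 \cdot \frac{1}{750} = \frac{30037}{250}$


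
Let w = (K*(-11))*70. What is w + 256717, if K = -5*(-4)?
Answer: 241317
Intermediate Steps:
K = 20
w = -15400 (w = (20*(-11))*70 = -220*70 = -15400)
w + 256717 = -15400 + 256717 = 241317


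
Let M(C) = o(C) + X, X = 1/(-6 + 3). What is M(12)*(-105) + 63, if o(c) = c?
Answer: -1162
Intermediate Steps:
X = -1/3 (X = 1/(-3) = -1/3 ≈ -0.33333)
M(C) = -1/3 + C (M(C) = C - 1/3 = -1/3 + C)
M(12)*(-105) + 63 = (-1/3 + 12)*(-105) + 63 = (35/3)*(-105) + 63 = -1225 + 63 = -1162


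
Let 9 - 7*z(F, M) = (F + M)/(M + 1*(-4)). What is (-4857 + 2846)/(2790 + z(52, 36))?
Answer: -56308/78145 ≈ -0.72056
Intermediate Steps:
z(F, M) = 9/7 - (F + M)/(7*(-4 + M)) (z(F, M) = 9/7 - (F + M)/(7*(M + 1*(-4))) = 9/7 - (F + M)/(7*(M - 4)) = 9/7 - (F + M)/(7*(-4 + M)))
(-4857 + 2846)/(2790 + z(52, 36)) = (-4857 + 2846)/(2790 + (-36 - 1*52 + 8*36)/(7*(-4 + 36))) = -2011/(2790 + (⅐)*(-36 - 52 + 288)/32) = -2011/(2790 + (⅐)*(1/32)*200) = -2011/(2790 + 25/28) = -2011/78145/28 = -2011*28/78145 = -56308/78145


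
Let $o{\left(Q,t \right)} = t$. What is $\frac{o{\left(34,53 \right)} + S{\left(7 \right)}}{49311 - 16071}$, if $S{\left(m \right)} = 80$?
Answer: $\frac{133}{33240} \approx 0.0040012$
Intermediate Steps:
$\frac{o{\left(34,53 \right)} + S{\left(7 \right)}}{49311 - 16071} = \frac{53 + 80}{49311 - 16071} = \frac{133}{49311 - 16071} = \frac{133}{33240}$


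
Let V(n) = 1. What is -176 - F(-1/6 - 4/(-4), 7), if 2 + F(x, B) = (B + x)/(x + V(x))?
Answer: -1961/11 ≈ -178.27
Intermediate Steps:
F(x, B) = -2 + (B + x)/(1 + x) (F(x, B) = -2 + (B + x)/(x + 1) = -2 + (B + x)/(1 + x))
-176 - F(-1/6 - 4/(-4), 7) = -176 - (-2 + 7 - (-1/6 - 4/(-4)))/(1 + (-1/6 - 4/(-4))) = -176 - (-2 + 7 - (-1*1/6 - 4*(-1/4)))/(1 + (-1*1/6 - 4*(-1/4))) = -176 - (-2 + 7 - (-1/6 + 1))/(1 + (-1/6 + 1)) = -176 - (-2 + 7 - 1*5/6)/(1 + 5/6) = -176 - (-2 + 7 - 5/6)/11/6 = -176 - 6*25/(11*6) = -176 - 1*25/11 = -176 - 25/11 = -1961/11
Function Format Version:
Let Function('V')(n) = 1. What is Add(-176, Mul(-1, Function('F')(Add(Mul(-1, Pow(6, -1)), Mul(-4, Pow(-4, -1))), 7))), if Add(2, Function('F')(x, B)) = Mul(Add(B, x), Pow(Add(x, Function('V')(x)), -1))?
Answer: Rational(-1961, 11) ≈ -178.27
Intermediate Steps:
Function('F')(x, B) = Add(-2, Mul(Pow(Add(1, x), -1), Add(B, x))) (Function('F')(x, B) = Add(-2, Mul(Add(B, x), Pow(Add(x, 1), -1))) = Add(-2, Mul(Add(B, x), Pow(Add(1, x), -1))) = Add(-2, Mul(Pow(Add(1, x), -1), Add(B, x))))
Add(-176, Mul(-1, Function('F')(Add(Mul(-1, Pow(6, -1)), Mul(-4, Pow(-4, -1))), 7))) = Add(-176, Mul(-1, Mul(Pow(Add(1, Add(Mul(-1, Pow(6, -1)), Mul(-4, Pow(-4, -1)))), -1), Add(-2, 7, Mul(-1, Add(Mul(-1, Pow(6, -1)), Mul(-4, Pow(-4, -1)))))))) = Add(-176, Mul(-1, Mul(Pow(Add(1, Add(Mul(-1, Rational(1, 6)), Mul(-4, Rational(-1, 4)))), -1), Add(-2, 7, Mul(-1, Add(Mul(-1, Rational(1, 6)), Mul(-4, Rational(-1, 4)))))))) = Add(-176, Mul(-1, Mul(Pow(Add(1, Add(Rational(-1, 6), 1)), -1), Add(-2, 7, Mul(-1, Add(Rational(-1, 6), 1)))))) = Add(-176, Mul(-1, Mul(Pow(Add(1, Rational(5, 6)), -1), Add(-2, 7, Mul(-1, Rational(5, 6)))))) = Add(-176, Mul(-1, Mul(Pow(Rational(11, 6), -1), Add(-2, 7, Rational(-5, 6))))) = Add(-176, Mul(-1, Mul(Rational(6, 11), Rational(25, 6)))) = Add(-176, Mul(-1, Rational(25, 11))) = Add(-176, Rational(-25, 11)) = Rational(-1961, 11)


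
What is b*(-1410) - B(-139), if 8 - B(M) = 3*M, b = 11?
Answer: -15935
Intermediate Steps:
B(M) = 8 - 3*M
b*(-1410) - B(-139) = 11*(-1410) - (8 - 3*(-139)) = -15510 - (8 + 417) = -15510 - 1*425 = -15510 - 425 = -15935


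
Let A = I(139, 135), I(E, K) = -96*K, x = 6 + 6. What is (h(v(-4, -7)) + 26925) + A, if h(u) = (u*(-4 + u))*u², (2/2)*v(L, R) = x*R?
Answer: 52171917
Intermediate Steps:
x = 12
v(L, R) = 12*R
A = -12960 (A = -96*135 = -12960)
h(u) = u³*(-4 + u)
(h(v(-4, -7)) + 26925) + A = ((12*(-7))³*(-4 + 12*(-7)) + 26925) - 12960 = ((-84)³*(-4 - 84) + 26925) - 12960 = (-592704*(-88) + 26925) - 12960 = (52157952 + 26925) - 12960 = 52184877 - 12960 = 52171917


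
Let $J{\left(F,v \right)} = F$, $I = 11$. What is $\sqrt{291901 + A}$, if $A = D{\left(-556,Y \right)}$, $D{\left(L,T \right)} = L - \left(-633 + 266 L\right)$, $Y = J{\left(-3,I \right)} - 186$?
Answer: $\sqrt{439874} \approx 663.23$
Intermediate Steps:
$Y = -189$ ($Y = -3 - 186 = -189$)
$D{\left(L,T \right)} = 633 - 265 L$ ($D{\left(L,T \right)} = L - \left(-633 + 266 L\right) = 633 - 265 L$)
$A = 147973$ ($A = 633 - -147340 = 633 + 147340 = 147973$)
$\sqrt{291901 + A} = \sqrt{291901 + 147973} = \sqrt{439874}$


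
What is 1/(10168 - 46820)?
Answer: -1/36652 ≈ -2.7284e-5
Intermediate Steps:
1/(10168 - 46820) = 1/(-36652) = -1/36652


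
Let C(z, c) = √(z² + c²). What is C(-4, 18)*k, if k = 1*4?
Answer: 8*√85 ≈ 73.756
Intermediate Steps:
k = 4
C(z, c) = √(c² + z²)
C(-4, 18)*k = √(18² + (-4)²)*4 = √(324 + 16)*4 = √340*4 = (2*√85)*4 = 8*√85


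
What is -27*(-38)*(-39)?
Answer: -40014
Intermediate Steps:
-27*(-38)*(-39) = 1026*(-39) = -40014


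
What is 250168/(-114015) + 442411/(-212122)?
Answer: -103507626661/24185089830 ≈ -4.2798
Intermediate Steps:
250168/(-114015) + 442411/(-212122) = 250168*(-1/114015) + 442411*(-1/212122) = -250168/114015 - 442411/212122 = -103507626661/24185089830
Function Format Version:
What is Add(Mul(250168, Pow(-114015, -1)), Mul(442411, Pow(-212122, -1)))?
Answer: Rational(-103507626661, 24185089830) ≈ -4.2798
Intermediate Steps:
Add(Mul(250168, Pow(-114015, -1)), Mul(442411, Pow(-212122, -1))) = Add(Mul(250168, Rational(-1, 114015)), Mul(442411, Rational(-1, 212122))) = Add(Rational(-250168, 114015), Rational(-442411, 212122)) = Rational(-103507626661, 24185089830)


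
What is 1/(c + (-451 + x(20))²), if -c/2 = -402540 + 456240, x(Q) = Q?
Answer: 1/78361 ≈ 1.2761e-5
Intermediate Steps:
c = -107400 (c = -2*(-402540 + 456240) = -2*53700 = -107400)
1/(c + (-451 + x(20))²) = 1/(-107400 + (-451 + 20)²) = 1/(-107400 + (-431)²) = 1/(-107400 + 185761) = 1/78361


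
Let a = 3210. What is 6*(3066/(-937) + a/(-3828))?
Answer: -7372209/298903 ≈ -24.664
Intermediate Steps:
6*(3066/(-937) + a/(-3828)) = 6*(3066/(-937) + 3210/(-3828)) = 6*(3066*(-1/937) + 3210*(-1/3828)) = 6*(-3066/937 - 535/638) = 6*(-2457403/597806) = -7372209/298903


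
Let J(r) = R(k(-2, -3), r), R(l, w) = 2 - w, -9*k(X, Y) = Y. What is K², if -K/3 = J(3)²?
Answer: 9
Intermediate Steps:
k(X, Y) = -Y/9
J(r) = 2 - r
K = -3 (K = -3*(2 - 1*3)² = -3*(2 - 3)² = -3*(-1)² = -3*1 = -3)
K² = (-3)² = 9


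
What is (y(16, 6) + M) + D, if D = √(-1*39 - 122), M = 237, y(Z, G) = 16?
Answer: 253 + I*√161 ≈ 253.0 + 12.689*I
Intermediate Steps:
D = I*√161 (D = √(-39 - 122) = √(-161) = I*√161 ≈ 12.689*I)
(y(16, 6) + M) + D = (16 + 237) + I*√161 = 253 + I*√161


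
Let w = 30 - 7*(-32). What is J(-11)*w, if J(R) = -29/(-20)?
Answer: 3683/10 ≈ 368.30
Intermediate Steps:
J(R) = 29/20 (J(R) = -29*(-1/20) = 29/20)
w = 254 (w = 30 - 1*(-224) = 30 + 224 = 254)
J(-11)*w = (29/20)*254 = 3683/10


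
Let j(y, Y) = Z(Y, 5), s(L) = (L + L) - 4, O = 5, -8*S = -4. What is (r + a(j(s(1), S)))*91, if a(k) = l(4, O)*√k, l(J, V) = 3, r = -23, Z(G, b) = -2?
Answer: -2093 + 273*I*√2 ≈ -2093.0 + 386.08*I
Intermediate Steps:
S = ½ (S = -⅛*(-4) = ½ ≈ 0.50000)
s(L) = -4 + 2*L (s(L) = 2*L - 4 = -4 + 2*L)
j(y, Y) = -2
a(k) = 3*√k
(r + a(j(s(1), S)))*91 = (-23 + 3*√(-2))*91 = (-23 + 3*(I*√2))*91 = (-23 + 3*I*√2)*91 = -2093 + 273*I*√2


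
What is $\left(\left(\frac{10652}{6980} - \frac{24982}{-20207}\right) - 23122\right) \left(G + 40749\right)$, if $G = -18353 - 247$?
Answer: $- \frac{18056139633629451}{35261215} \approx -5.1207 \cdot 10^{8}$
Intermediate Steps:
$G = -18600$ ($G = -18353 - 247 = -18600$)
$\left(\left(\frac{10652}{6980} - \frac{24982}{-20207}\right) - 23122\right) \left(G + 40749\right) = \left(\left(\frac{10652}{6980} - \frac{24982}{-20207}\right) - 23122\right) \left(-18600 + 40749\right) = \left(\left(10652 \cdot \frac{1}{6980} - - \frac{24982}{20207}\right) - 23122\right) 22149 = \left(\left(\frac{2663}{1745} + \frac{24982}{20207}\right) - 23122\right) 22149 = \left(\frac{97404831}{35261215} - 23122\right) 22149 = \left(- \frac{815212408399}{35261215}\right) 22149 = - \frac{18056139633629451}{35261215}$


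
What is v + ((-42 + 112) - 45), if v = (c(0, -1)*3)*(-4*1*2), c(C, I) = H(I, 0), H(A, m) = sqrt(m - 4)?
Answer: 25 - 48*I ≈ 25.0 - 48.0*I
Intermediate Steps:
H(A, m) = sqrt(-4 + m)
c(C, I) = 2*I (c(C, I) = sqrt(-4 + 0) = sqrt(-4) = 2*I)
v = -48*I (v = ((2*I)*3)*(-4*1*2) = (6*I)*(-4*2) = (6*I)*(-8) = -48*I ≈ -48.0*I)
v + ((-42 + 112) - 45) = -48*I + ((-42 + 112) - 45) = -48*I + (70 - 45) = -48*I + 25 = 25 - 48*I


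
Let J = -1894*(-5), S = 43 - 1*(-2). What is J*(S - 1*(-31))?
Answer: 719720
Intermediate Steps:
S = 45 (S = 43 + 2 = 45)
J = 9470
J*(S - 1*(-31)) = 9470*(45 - 1*(-31)) = 9470*(45 + 31) = 9470*76 = 719720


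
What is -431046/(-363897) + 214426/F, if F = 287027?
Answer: 22416757596/11605362691 ≈ 1.9316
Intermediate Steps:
-431046/(-363897) + 214426/F = -431046/(-363897) + 214426/287027 = -431046*(-1/363897) + 214426*(1/287027) = 47894/40433 + 214426/287027 = 22416757596/11605362691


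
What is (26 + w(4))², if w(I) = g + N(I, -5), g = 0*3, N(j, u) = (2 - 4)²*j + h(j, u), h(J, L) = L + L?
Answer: 1024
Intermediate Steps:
h(J, L) = 2*L
N(j, u) = 2*u + 4*j (N(j, u) = (2 - 4)²*j + 2*u = (-2)²*j + 2*u = 4*j + 2*u = 2*u + 4*j)
g = 0
w(I) = -10 + 4*I (w(I) = 0 + (2*(-5) + 4*I) = 0 + (-10 + 4*I) = -10 + 4*I)
(26 + w(4))² = (26 + (-10 + 4*4))² = (26 + (-10 + 16))² = (26 + 6)² = 32² = 1024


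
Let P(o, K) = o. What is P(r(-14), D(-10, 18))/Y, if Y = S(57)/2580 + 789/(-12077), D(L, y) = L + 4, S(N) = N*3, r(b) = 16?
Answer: 166179520/9849 ≈ 16873.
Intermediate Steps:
S(N) = 3*N
D(L, y) = 4 + L
Y = 9849/10386220 (Y = (3*57)/2580 + 789/(-12077) = 171*(1/2580) + 789*(-1/12077) = 57/860 - 789/12077 = 9849/10386220 ≈ 0.00094828)
P(r(-14), D(-10, 18))/Y = 16/(9849/10386220) = 16*(10386220/9849) = 166179520/9849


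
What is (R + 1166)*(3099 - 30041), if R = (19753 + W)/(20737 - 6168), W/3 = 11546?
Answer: -459141387990/14569 ≈ -3.1515e+7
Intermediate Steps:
W = 34638 (W = 3*11546 = 34638)
R = 54391/14569 (R = (19753 + 34638)/(20737 - 6168) = 54391/14569 ≈ 3.7333)
(R + 1166)*(3099 - 30041) = (54391/14569 + 1166)*(3099 - 30041) = (17041845/14569)*(-26942) = -459141387990/14569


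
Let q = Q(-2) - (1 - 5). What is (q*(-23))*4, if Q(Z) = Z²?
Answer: -736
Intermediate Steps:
q = 8 (q = (-2)² - (1 - 5) = 4 - 1*(-4) = 4 + 4 = 8)
(q*(-23))*4 = (8*(-23))*4 = -184*4 = -736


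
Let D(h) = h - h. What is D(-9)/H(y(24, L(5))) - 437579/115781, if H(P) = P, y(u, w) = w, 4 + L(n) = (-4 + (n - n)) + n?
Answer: -437579/115781 ≈ -3.7794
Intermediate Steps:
L(n) = -8 + n (L(n) = -4 + ((-4 + (n - n)) + n) = -4 + ((-4 + 0) + n) = -4 + (-4 + n) = -8 + n)
D(h) = 0
D(-9)/H(y(24, L(5))) - 437579/115781 = 0/(-8 + 5) - 437579/115781 = 0/(-3) - 437579*1/115781 = 0*(-⅓) - 437579/115781 = 0 - 437579/115781 = -437579/115781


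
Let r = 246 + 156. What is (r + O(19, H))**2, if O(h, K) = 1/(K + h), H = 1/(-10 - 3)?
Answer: 9782199025/60516 ≈ 1.6165e+5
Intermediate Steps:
r = 402
H = -1/13 (H = 1/(-13) = -1/13 ≈ -0.076923)
(r + O(19, H))**2 = (402 + 1/(-1/13 + 19))**2 = (402 + 1/(246/13))**2 = (402 + 13/246)**2 = (98905/246)**2 = 9782199025/60516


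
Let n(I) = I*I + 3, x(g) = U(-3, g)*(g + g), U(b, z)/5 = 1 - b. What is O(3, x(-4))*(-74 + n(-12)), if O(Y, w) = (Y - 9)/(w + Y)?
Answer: 438/157 ≈ 2.7898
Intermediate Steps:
U(b, z) = 5 - 5*b (U(b, z) = 5*(1 - b) = 5 - 5*b)
x(g) = 40*g (x(g) = (5 - 5*(-3))*(g + g) = (5 + 15)*(2*g) = 20*(2*g) = 40*g)
O(Y, w) = (-9 + Y)/(Y + w)
n(I) = 3 + I**2 (n(I) = I**2 + 3 = 3 + I**2)
O(3, x(-4))*(-74 + n(-12)) = ((-9 + 3)/(3 + 40*(-4)))*(-74 + (3 + (-12)**2)) = (-6/(3 - 160))*(-74 + (3 + 144)) = (-6/(-157))*(-74 + 147) = -1/157*(-6)*73 = (6/157)*73 = 438/157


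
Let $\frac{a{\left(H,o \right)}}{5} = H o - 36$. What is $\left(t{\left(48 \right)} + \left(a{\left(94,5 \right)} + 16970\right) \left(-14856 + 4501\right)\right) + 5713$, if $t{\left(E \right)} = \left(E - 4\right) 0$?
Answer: $-198188987$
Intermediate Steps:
$a{\left(H,o \right)} = -180 + 5 H o$ ($a{\left(H,o \right)} = 5 \left(H o - 36\right) = 5 \left(-36 + H o\right) = -180 + 5 H o$)
$t{\left(E \right)} = 0$ ($t{\left(E \right)} = \left(-4 + E\right) 0 = 0$)
$\left(t{\left(48 \right)} + \left(a{\left(94,5 \right)} + 16970\right) \left(-14856 + 4501\right)\right) + 5713 = \left(0 + \left(\left(-180 + 5 \cdot 94 \cdot 5\right) + 16970\right) \left(-14856 + 4501\right)\right) + 5713 = \left(0 + \left(\left(-180 + 2350\right) + 16970\right) \left(-10355\right)\right) + 5713 = \left(0 + \left(2170 + 16970\right) \left(-10355\right)\right) + 5713 = \left(0 + 19140 \left(-10355\right)\right) + 5713 = \left(0 - 198194700\right) + 5713 = -198194700 + 5713 = -198188987$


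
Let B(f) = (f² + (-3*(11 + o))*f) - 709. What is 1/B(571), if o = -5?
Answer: 1/315054 ≈ 3.1741e-6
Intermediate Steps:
B(f) = -709 + f² - 18*f (B(f) = (f² + (-3*(11 - 5))*f) - 709 = (f² + (-3*6)*f) - 709 = (f² - 18*f) - 709 = -709 + f² - 18*f)
1/B(571) = 1/(-709 + 571² - 18*571) = 1/(-709 + 326041 - 10278) = 1/315054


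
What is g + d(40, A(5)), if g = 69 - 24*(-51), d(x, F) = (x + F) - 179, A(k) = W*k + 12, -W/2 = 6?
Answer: 1106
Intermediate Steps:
W = -12 (W = -2*6 = -12)
A(k) = 12 - 12*k (A(k) = -12*k + 12 = 12 - 12*k)
d(x, F) = -179 + F + x (d(x, F) = (F + x) - 179 = -179 + F + x)
g = 1293 (g = 69 + 1224 = 1293)
g + d(40, A(5)) = 1293 + (-179 + (12 - 12*5) + 40) = 1293 + (-179 + (12 - 60) + 40) = 1293 + (-179 - 48 + 40) = 1293 - 187 = 1106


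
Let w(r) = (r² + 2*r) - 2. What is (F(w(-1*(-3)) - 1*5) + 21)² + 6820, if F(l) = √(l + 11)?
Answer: 7280 + 42*√19 ≈ 7463.1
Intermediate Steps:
w(r) = -2 + r² + 2*r
F(l) = √(11 + l)
(F(w(-1*(-3)) - 1*5) + 21)² + 6820 = (√(11 + ((-2 + (-1*(-3))² + 2*(-1*(-3))) - 1*5)) + 21)² + 6820 = (√(11 + ((-2 + 3² + 2*3) - 5)) + 21)² + 6820 = (√(11 + ((-2 + 9 + 6) - 5)) + 21)² + 6820 = (√(11 + (13 - 5)) + 21)² + 6820 = (√(11 + 8) + 21)² + 6820 = (√19 + 21)² + 6820 = (21 + √19)² + 6820 = 6820 + (21 + √19)²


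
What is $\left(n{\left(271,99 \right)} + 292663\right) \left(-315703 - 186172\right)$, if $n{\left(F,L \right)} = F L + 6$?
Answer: $-160348058750$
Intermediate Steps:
$n{\left(F,L \right)} = 6 + F L$
$\left(n{\left(271,99 \right)} + 292663\right) \left(-315703 - 186172\right) = \left(\left(6 + 271 \cdot 99\right) + 292663\right) \left(-315703 - 186172\right) = \left(\left(6 + 26829\right) + 292663\right) \left(-501875\right) = \left(26835 + 292663\right) \left(-501875\right) = 319498 \left(-501875\right) = -160348058750$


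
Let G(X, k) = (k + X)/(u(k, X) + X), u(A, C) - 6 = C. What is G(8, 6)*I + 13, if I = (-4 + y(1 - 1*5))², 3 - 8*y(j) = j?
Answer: 13527/704 ≈ 19.214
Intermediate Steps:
y(j) = 3/8 - j/8
u(A, C) = 6 + C
G(X, k) = (X + k)/(6 + 2*X) (G(X, k) = (k + X)/((6 + X) + X) = (X + k)/(6 + 2*X))
I = 625/64 (I = (-4 + (3/8 - (1 - 1*5)/8))² = (-4 + (3/8 - (1 - 5)/8))² = (-4 + (3/8 - ⅛*(-4)))² = (-4 + (3/8 + ½))² = (-4 + 7/8)² = (-25/8)² = 625/64 ≈ 9.7656)
G(8, 6)*I + 13 = ((8 + 6)/(2*(3 + 8)))*(625/64) + 13 = ((½)*14/11)*(625/64) + 13 = ((½)*(1/11)*14)*(625/64) + 13 = (7/11)*(625/64) + 13 = 4375/704 + 13 = 13527/704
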